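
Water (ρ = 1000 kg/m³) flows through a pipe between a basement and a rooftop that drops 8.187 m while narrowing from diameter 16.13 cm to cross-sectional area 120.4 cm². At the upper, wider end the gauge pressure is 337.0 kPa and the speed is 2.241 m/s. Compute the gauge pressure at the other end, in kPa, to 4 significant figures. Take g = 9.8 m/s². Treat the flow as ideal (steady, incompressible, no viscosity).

P₂ ≈ 412.5 kPa

By continuity, v₂ = v₁·A₁/A₂ = 2.241·(204.3/120.4) = 3.803 m/s.
Applying Bernoulli between the two ends and solving for P₂: P₂ = P₁ + ½ρ(v₁² − v₂²) − ρgΔh.
P₂ = 337000 + ½·1000·(2.241² − 3.803²) − 1000·9.8·(−8.187) = 337000 + (-4722) − (-80230) = 412500 Pa.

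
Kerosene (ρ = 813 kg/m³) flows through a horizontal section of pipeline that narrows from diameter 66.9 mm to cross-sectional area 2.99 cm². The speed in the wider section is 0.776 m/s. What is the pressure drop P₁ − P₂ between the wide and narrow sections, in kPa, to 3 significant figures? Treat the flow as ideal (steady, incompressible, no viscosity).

ΔP ≈ 33.6 kPa

The volume flow rate is constant, so v₂ = (A₁/A₂)v₁ = (35.2/2.99)·0.776 = 9.12 m/s.
The pipe is horizontal, so Bernoulli reduces to P₁ + ½ρv₁² = P₂ + ½ρv₂².
P₁ − P₂ = ½·813·(9.12² − 0.776²) = ½·813·82.6 = 33600 Pa.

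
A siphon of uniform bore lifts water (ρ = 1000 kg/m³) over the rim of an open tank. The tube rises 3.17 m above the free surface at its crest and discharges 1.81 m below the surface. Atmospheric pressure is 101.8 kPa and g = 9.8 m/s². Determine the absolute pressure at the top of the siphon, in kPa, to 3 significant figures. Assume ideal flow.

The outlet speed comes from Torricelli: v = √(2g·1.81) = 5.96 m/s.
Continuity keeps v the same throughout the tube; from surface to crest, P_atm + 0 = P_top + ½ρv² + ρg·h_top.
P_top = 101800 − ½·1000·5.96² − 1000·9.8·3.17 = 53000 Pa.

53.0 kPa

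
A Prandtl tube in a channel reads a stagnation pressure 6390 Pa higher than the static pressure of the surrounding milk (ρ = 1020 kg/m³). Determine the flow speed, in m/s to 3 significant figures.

v = 3.54 m/s

The dynamic pressure equals the rise in static pressure at the stagnation point: ΔP = ½ρv².
v = √(2ΔP/ρ) = √(2·6390/1020) = 3.54 m/s.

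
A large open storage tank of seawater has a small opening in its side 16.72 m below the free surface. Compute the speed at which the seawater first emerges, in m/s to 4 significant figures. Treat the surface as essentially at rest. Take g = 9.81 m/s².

The surface is effectively still and both ends are open, so ½v² = gh and v = √(2·9.81·16.72) = 18.11 m/s.

v ≈ 18.11 m/s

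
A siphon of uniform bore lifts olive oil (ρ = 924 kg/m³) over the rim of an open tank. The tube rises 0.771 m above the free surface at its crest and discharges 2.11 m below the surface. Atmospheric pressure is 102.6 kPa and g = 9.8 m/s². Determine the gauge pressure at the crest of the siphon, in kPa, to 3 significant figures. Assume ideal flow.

Bernoulli surface→outlet gives ½v² = g·h_out, so v = √(2·9.8·2.11) = 6.43 m/s.
Continuity keeps v the same throughout the tube; from surface to crest, P_atm + 0 = P_top + ½ρv² + ρg·h_top.
P_top = 102600 − ½·924·6.43² − 924·9.8·0.771 = 76500 Pa. So P_gauge = P_top − P_atm = -26100 Pa.

P_gauge ≈ -26.1 kPa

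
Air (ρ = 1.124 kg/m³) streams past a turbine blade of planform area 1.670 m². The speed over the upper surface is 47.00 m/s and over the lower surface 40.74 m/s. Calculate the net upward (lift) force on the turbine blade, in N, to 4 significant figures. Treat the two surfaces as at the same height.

F = 515.5 N

From P + ½ρv² = const at equal height, P_low − P_up = ½ρ(v_up² − v_low²).
ΔP = ½·1.124·(47.00² − 40.74²) = 308.7 Pa.
Lift = ΔP · A = 308.7 × 1.670 = 515.5 N.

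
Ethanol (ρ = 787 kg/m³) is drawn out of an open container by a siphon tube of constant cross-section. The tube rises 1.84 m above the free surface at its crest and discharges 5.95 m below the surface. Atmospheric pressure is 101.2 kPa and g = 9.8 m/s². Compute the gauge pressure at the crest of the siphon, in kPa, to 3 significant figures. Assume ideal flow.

Bernoulli surface→outlet gives ½v² = g·h_out, so v = √(2·9.8·5.95) = 10.8 m/s.
The bore is uniform, so the speed at the crest is the same v. Bernoulli surface→crest: P_atm = P_top + ½ρv² + ρg·h_top.
P_top = 101200 − ½·787·10.8² − 787·9.8·1.84 = 41100 Pa. So P_gauge = P_top − P_atm = -60100 Pa.

P_gauge ≈ -60.1 kPa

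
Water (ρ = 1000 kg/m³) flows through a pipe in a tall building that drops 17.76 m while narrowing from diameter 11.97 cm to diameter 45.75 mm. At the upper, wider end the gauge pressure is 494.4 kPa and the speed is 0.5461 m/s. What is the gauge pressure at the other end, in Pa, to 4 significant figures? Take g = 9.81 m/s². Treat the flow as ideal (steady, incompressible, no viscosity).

By continuity, v₂ = v₁·A₁/A₂ = 0.5461·(112.5/16.44) = 3.738 m/s.
Bernoulli: P₁ + ½ρv₁² + ρg h₁ = P₂ + ½ρv₂² + ρg h₂, so P₂ = P₁ + ½ρ(v₁² − v₂²) − ρg(h₂ − h₁).
P₂ = 494400 + ½·1000·(0.5461² − 3.738²) − 1000·9.81·(−17.76) = 494400 + (-6838) − (-174200) = 661800 Pa.

661800 Pa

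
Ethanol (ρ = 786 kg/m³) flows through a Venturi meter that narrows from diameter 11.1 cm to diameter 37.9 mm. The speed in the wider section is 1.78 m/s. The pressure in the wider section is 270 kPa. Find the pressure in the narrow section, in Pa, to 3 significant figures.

P₂ = 180000 Pa

Mass conservation (A₁v₁ = A₂v₂) gives v₂ = 1.78 × 96.8/11.3 = 15.3 m/s.
The pipe is horizontal, so Bernoulli reduces to P₁ + ½ρv₁² = P₂ + ½ρv₂².
P₂ = P₁ − ½ρ(v₂² − v₁²) = 270000 − ½·786·(15.3² − 1.78²) = 270000 − 90400 = 180000 Pa.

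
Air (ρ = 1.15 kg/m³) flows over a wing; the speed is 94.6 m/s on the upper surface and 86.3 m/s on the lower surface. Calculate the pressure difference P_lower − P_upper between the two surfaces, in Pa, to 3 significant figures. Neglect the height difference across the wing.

863 Pa

Bernoulli (same height): P_lower − P_upper = ½ρ(v_upper² − v_lower²).
ΔP = ½·1.15·(94.6² − 86.3²) = 863 Pa.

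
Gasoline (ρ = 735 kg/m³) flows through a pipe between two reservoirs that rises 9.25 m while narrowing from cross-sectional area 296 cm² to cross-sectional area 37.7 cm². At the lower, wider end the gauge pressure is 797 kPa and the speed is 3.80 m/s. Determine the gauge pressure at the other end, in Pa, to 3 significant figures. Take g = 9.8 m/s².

By continuity, v₂ = v₁·A₁/A₂ = 3.80·(296/37.7) = 29.8 m/s.
Energy conservation along the streamline gives P₂ = P₁ − ½ρ(v₂² − v₁²) − ρg(h₂ − h₁).
P₂ = 797000 + ½·735·(3.80² − 29.8²) − 735·9.8·(+9.25) = 797000 + (-322000) − (66600) = 409000 Pa.

409000 Pa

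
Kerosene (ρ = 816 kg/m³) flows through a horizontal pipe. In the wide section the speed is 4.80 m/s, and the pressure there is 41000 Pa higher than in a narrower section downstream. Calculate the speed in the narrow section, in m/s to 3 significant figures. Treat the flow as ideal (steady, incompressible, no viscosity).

Horizontal Bernoulli: P₁ + ½ρv₁² = P₂ + ½ρv₂², so v₂² = v₁² + 2(P₁ − P₂)/ρ.
v₂ = √(4.80² + 2·41000/816) = √(23.0 + 100) = 11.1 m/s.

v₂ = 11.1 m/s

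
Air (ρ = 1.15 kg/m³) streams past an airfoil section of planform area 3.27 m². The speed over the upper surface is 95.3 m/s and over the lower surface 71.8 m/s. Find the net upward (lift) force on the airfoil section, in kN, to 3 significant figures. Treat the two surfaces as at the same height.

F ≈ 7.38 kN

With equal heights on the two surfaces, Bernoulli gives P_lower − P_upper = ½ρ(v_upper² − v_lower²).
ΔP = ½·1.15·(95.3² − 71.8²) = 2260 Pa.
Lift = ΔP · A = 2260 × 3.27 = 7380 N.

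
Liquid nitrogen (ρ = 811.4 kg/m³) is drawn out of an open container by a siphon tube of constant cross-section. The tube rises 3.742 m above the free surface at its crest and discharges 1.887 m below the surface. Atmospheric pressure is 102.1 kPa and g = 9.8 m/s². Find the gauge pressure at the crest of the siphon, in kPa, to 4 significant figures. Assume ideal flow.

Bernoulli surface→outlet gives ½v² = g·h_out, so v = √(2·9.8·1.887) = 6.082 m/s.
With constant cross-section the crest speed equals v; applying Bernoulli from the surface up to the crest, P_top = P_atm − ½ρv² − ρg·h_top.
P_top = 102100 − ½·811.4·6.082² − 811.4·9.8·3.742 = 57340 Pa. So P_gauge = P_top − P_atm = -44760 Pa.

P_gauge ≈ -44.76 kPa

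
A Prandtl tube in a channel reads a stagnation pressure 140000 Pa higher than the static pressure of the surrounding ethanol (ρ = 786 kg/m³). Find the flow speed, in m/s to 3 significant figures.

At the stagnation point the flow is brought to rest, so Bernoulli gives P_stag − P_static = ½ρv².
v = √(2ΔP/ρ) = √(2·140000/786) = 18.9 m/s.

v ≈ 18.9 m/s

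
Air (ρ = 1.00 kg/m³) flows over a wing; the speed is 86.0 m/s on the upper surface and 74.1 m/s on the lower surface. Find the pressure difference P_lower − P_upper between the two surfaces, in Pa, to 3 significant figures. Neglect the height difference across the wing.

With negligible Δh, P + ½ρv² is constant, so P_low − P_up = ½ρ(v_up² − v_low²).
ΔP = ½·1.00·(86.0² − 74.1²) = 953 Pa.

ΔP = 953 Pa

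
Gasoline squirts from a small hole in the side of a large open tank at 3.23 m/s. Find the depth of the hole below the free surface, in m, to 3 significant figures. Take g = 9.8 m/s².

h ≈ 0.532 m

Torricelli: v = √(2gh), so h = v²/(2g).
h = 3.23²/(2·9.8) = 10.4/19.60 = 0.532 m.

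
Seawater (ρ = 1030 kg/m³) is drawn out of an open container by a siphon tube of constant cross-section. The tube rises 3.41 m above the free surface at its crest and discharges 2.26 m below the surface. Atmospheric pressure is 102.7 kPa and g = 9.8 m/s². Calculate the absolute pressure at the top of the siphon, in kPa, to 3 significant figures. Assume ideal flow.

From the surface to the outlet (both open to atmosphere, surface at rest): v = √(2g·h_out) = √(2·9.8·2.26) = 6.66 m/s.
With constant cross-section the crest speed equals v; applying Bernoulli from the surface up to the crest, P_top = P_atm − ½ρv² − ρg·h_top.
P_top = 102700 − ½·1030·6.66² − 1030·9.8·3.41 = 45500 Pa.

P_top ≈ 45.5 kPa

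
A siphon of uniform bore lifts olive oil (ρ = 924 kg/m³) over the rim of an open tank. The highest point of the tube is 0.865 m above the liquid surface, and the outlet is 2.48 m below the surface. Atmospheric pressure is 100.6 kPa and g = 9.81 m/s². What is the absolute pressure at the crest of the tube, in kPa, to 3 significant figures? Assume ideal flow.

From the surface to the outlet (both open to atmosphere, surface at rest): v = √(2g·h_out) = √(2·9.81·2.48) = 6.98 m/s.
With constant cross-section the crest speed equals v; applying Bernoulli from the surface up to the crest, P_top = P_atm − ½ρv² − ρg·h_top.
P_top = 100600 − ½·924·6.98² − 924·9.81·0.865 = 70300 Pa.

P_top = 70.3 kPa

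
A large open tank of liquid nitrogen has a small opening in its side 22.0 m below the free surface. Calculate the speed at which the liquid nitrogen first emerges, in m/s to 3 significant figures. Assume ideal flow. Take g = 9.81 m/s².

The surface is effectively still and both ends are open, so ½v² = gh and v = √(2·9.81·22.0) = 20.8 m/s.

v ≈ 20.8 m/s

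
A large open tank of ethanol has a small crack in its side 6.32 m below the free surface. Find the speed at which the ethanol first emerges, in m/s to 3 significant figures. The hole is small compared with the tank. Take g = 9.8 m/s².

v = 11.1 m/s

With the surface at rest and both surface and jet at atmospheric pressure, Bernoulli gives ρg h = ½ρv², so v = √(2gh) = √(2·9.8·6.32) = 11.1 m/s.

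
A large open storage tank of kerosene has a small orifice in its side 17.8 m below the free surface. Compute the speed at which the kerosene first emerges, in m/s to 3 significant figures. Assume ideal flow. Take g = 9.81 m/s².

v ≈ 18.7 m/s

Torricelli's result v = √(2gh) gives v = √(2·9.81·17.8) = 18.7 m/s.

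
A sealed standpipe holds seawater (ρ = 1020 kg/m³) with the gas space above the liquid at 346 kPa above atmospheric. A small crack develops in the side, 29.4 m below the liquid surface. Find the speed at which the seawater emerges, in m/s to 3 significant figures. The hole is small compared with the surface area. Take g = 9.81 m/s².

v = 35.4 m/s

Take point 1 at the surface (v₁ ≈ 0) and point 2 at the hole (at atmospheric pressure). Bernoulli: P₁ + ρg h = P_atm + ½ρv₂².
With P₁ − P_atm = 346000 Pa, v₂ = √(2gh + 2ΔP/ρ) = √(2·9.81·29.4 + 2·346000/1020) = 35.4 m/s.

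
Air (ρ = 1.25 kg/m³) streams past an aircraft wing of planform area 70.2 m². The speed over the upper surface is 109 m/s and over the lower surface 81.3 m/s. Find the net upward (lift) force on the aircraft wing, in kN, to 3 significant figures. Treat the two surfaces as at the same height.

With equal heights on the two surfaces, Bernoulli gives P_lower − P_upper = ½ρ(v_upper² − v_lower²).
ΔP = ½·1.25·(109² − 81.3²) = 3290 Pa.
Lift = ΔP · A = 3290 × 70.2 = 231000 N.

231 kN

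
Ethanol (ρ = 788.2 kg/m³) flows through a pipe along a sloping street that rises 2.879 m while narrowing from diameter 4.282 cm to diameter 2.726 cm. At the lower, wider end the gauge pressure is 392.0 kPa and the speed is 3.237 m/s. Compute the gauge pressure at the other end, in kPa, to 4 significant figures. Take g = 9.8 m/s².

348.8 kPa

Continuity gives A₁v₁ = A₂v₂, so v₂ = (14.40 cm²)/(5.836 cm²) × 3.237 m/s = 7.987 m/s.
Energy conservation along the streamline gives P₂ = P₁ − ½ρ(v₂² − v₁²) − ρg(h₂ − h₁).
P₂ = 392000 + ½·788.2·(3.237² − 7.987²) − 788.2·9.8·(+2.879) = 392000 + (-21010) − (22240) = 348800 Pa.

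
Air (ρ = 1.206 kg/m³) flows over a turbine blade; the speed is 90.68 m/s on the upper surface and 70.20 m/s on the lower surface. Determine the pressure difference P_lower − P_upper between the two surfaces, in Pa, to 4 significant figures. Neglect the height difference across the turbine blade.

Bernoulli (same height): P_lower − P_upper = ½ρ(v_upper² − v_lower²).
ΔP = ½·1.206·(90.68² − 70.20²) = 1987 Pa.

ΔP ≈ 1987 Pa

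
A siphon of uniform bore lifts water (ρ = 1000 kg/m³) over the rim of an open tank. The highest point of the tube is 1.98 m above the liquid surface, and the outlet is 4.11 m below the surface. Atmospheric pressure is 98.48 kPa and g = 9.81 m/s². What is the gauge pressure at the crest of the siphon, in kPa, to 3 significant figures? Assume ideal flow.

P_gauge ≈ -59.7 kPa

Bernoulli surface→outlet gives ½v² = g·h_out, so v = √(2·9.81·4.11) = 8.98 m/s.
With constant cross-section the crest speed equals v; applying Bernoulli from the surface up to the crest, P_top = P_atm − ½ρv² − ρg·h_top.
P_top = 98480 − ½·1000·8.98² − 1000·9.81·1.98 = 38700 Pa. So P_gauge = P_top − P_atm = -59700 Pa.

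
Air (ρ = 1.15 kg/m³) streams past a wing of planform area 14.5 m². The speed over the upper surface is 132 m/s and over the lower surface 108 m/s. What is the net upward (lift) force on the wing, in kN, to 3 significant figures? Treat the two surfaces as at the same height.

48.0 kN

From P + ½ρv² = const at equal height, P_low − P_up = ½ρ(v_up² − v_low²).
ΔP = ½·1.15·(132² − 108²) = 3310 Pa.
Lift = ΔP · A = 3310 × 14.5 = 48000 N.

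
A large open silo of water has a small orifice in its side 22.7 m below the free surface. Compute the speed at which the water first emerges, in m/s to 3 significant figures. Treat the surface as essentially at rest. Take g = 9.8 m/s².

Bernoulli from surface to hole (P equal, v_surface ≈ 0): v = √(2gh) = √(2×9.8×22.7) = 21.1 m/s.

v ≈ 21.1 m/s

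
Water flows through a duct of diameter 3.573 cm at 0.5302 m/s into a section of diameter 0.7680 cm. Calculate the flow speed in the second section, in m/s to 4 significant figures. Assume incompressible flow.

v₂ = 11.48 m/s

Continuity gives A₁v₁ = A₂v₂, so v₂ = (10.03 cm²)/(0.4632 cm²) × 0.5302 m/s = 11.48 m/s.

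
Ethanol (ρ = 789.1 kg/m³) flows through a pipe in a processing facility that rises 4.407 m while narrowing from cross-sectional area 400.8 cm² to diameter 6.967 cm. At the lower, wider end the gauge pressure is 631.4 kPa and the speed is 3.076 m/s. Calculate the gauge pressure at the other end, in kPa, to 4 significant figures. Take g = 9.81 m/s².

P₂ ≈ 188.4 kPa

Continuity gives A₁v₁ = A₂v₂, so v₂ = (400.8 cm²)/(38.12 cm²) × 3.076 m/s = 32.34 m/s.
Energy conservation along the streamline gives P₂ = P₁ − ½ρ(v₂² − v₁²) − ρg(h₂ − h₁).
P₂ = 631400 + ½·789.1·(3.076² − 32.34²) − 789.1·9.81·(+4.407) = 631400 + (-408900) − (34110) = 188400 Pa.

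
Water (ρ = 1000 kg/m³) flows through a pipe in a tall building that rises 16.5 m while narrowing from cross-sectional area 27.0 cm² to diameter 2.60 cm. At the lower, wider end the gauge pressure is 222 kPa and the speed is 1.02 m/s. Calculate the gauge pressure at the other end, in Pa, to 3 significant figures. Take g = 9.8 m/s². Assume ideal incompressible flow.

P₂ = 47400 Pa

Continuity gives A₁v₁ = A₂v₂, so v₂ = (27.0 cm²)/(5.31 cm²) × 1.02 m/s = 5.19 m/s.
Energy conservation along the streamline gives P₂ = P₁ − ½ρ(v₂² − v₁²) − ρg(h₂ − h₁).
P₂ = 222000 + ½·1000·(1.02² − 5.19²) − 1000·9.8·(+16.5) = 222000 + (-12900) − (162000) = 47400 Pa.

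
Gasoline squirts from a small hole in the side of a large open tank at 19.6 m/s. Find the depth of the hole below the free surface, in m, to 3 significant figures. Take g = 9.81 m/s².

h ≈ 19.6 m

For a small hole in a large open tank, ½v² = gh, giving h = v²/(2g).
h = 19.6²/(2·9.81) = 384/19.62 = 19.6 m.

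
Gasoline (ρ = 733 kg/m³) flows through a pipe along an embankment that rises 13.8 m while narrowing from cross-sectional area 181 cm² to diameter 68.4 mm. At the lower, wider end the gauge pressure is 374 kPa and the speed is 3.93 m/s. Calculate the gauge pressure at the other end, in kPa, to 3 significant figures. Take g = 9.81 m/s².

P₂ = 143 kPa

Continuity gives A₁v₁ = A₂v₂, so v₂ = (181 cm²)/(36.7 cm²) × 3.93 m/s = 19.4 m/s.
Applying Bernoulli between the two ends and solving for P₂: P₂ = P₁ + ½ρ(v₁² − v₂²) − ρgΔh.
P₂ = 374000 + ½·733·(3.93² − 19.4²) − 733·9.81·(+13.8) = 374000 + (-132000) − (99200) = 143000 Pa.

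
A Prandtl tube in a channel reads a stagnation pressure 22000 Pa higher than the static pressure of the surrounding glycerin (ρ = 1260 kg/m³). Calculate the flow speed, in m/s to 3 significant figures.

At the stagnation point the flow is brought to rest, so Bernoulli gives P_stag − P_static = ½ρv².
v = √(2ΔP/ρ) = √(2·22000/1260) = 5.91 m/s.

v ≈ 5.91 m/s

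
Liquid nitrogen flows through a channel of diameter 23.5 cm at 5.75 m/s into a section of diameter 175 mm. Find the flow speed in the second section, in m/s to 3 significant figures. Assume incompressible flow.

Mass conservation (A₁v₁ = A₂v₂) gives v₂ = 5.75 × 434/241 = 10.4 m/s.

v₂ = 10.4 m/s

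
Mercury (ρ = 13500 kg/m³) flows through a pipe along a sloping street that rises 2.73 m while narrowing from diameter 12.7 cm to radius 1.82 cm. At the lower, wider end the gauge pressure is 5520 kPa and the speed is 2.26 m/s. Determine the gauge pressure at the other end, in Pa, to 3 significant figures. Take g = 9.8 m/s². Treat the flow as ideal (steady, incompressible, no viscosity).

P₂ = 84400 Pa

Continuity gives A₁v₁ = A₂v₂, so v₂ = (127 cm²)/(10.4 cm²) × 2.26 m/s = 27.5 m/s.
Energy conservation along the streamline gives P₂ = P₁ − ½ρ(v₂² − v₁²) − ρg(h₂ − h₁).
P₂ = 5520000 + ½·13500·(2.26² − 27.5²) − 13500·9.8·(+2.73) = 5520000 + (-5070000) − (361000) = 84400 Pa.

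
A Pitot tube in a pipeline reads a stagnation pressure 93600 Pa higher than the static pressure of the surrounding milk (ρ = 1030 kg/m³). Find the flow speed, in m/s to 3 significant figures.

At the stagnation point the flow is brought to rest, so Bernoulli gives P_stag − P_static = ½ρv².
v = √(2ΔP/ρ) = √(2·93600/1030) = 13.5 m/s.

13.5 m/s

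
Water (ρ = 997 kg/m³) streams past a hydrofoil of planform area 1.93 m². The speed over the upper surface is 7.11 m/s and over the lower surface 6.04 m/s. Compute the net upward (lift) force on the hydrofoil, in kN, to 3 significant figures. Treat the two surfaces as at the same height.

F ≈ 13.5 kN

From P + ½ρv² = const at equal height, P_low − P_up = ½ρ(v_up² − v_low²).
ΔP = ½·997·(7.11² − 6.04²) = 7010 Pa.
Lift = ΔP · A = 7010 × 1.93 = 13500 N.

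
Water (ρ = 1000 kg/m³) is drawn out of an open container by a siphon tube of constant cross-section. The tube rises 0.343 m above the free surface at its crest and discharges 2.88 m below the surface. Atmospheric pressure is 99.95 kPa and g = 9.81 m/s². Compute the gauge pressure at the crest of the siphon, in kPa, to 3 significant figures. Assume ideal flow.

-31.6 kPa

Bernoulli surface→outlet gives ½v² = g·h_out, so v = √(2·9.81·2.88) = 7.52 m/s.
With constant cross-section the crest speed equals v; applying Bernoulli from the surface up to the crest, P_top = P_atm − ½ρv² − ρg·h_top.
P_top = 99950 − ½·1000·7.52² − 1000·9.81·0.343 = 68300 Pa. So P_gauge = P_top − P_atm = -31600 Pa.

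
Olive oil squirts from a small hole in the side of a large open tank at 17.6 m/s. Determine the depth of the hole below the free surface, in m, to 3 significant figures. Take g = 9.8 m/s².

Torricelli: v = √(2gh), so h = v²/(2g).
h = 17.6²/(2·9.8) = 310/19.60 = 15.8 m.

h = 15.8 m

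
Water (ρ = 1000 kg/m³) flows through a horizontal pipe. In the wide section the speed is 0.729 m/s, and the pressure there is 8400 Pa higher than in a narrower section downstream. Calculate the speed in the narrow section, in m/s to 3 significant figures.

v₂ ≈ 4.16 m/s

With h₁ = h₂, rearranging Bernoulli gives v₂ = √(v₁² + 2ΔP/ρ).
v₂ = √(0.729² + 2·8400/1000) = √(0.531 + 16.8) = 4.16 m/s.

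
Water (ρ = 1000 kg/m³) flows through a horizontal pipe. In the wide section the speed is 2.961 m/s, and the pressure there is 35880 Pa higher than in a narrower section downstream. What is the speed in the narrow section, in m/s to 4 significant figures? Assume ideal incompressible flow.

With h₁ = h₂, rearranging Bernoulli gives v₂ = √(v₁² + 2ΔP/ρ).
v₂ = √(2.961² + 2·35880/1000) = √(8.768 + 71.76) = 8.974 m/s.

8.974 m/s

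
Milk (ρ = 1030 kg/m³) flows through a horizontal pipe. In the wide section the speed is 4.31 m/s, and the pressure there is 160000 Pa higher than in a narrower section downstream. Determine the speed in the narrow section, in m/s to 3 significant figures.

Horizontal Bernoulli: P₁ + ½ρv₁² = P₂ + ½ρv₂², so v₂² = v₁² + 2(P₁ − P₂)/ρ.
v₂ = √(4.31² + 2·160000/1030) = √(18.6 + 311) = 18.1 m/s.

v₂ ≈ 18.1 m/s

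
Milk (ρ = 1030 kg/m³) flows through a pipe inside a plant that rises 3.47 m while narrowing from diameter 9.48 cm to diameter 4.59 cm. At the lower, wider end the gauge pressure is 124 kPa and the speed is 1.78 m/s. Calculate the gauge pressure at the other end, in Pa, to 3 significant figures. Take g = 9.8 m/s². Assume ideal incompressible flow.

P₂ ≈ 60900 Pa

Mass conservation (A₁v₁ = A₂v₂) gives v₂ = 1.78 × 70.6/16.5 = 7.59 m/s.
Applying Bernoulli between the two ends and solving for P₂: P₂ = P₁ + ½ρ(v₁² − v₂²) − ρgΔh.
P₂ = 124000 + ½·1030·(1.78² − 7.59²) − 1030·9.8·(+3.47) = 124000 + (-28100) − (35000) = 60900 Pa.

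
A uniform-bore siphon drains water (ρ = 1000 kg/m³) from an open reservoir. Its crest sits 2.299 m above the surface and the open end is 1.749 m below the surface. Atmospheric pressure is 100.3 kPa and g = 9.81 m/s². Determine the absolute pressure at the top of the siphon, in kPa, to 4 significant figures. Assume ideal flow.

P_top ≈ 60.59 kPa

Bernoulli surface→outlet gives ½v² = g·h_out, so v = √(2·9.81·1.749) = 5.858 m/s.
Continuity keeps v the same throughout the tube; from surface to crest, P_atm + 0 = P_top + ½ρv² + ρg·h_top.
P_top = 100300 − ½·1000·5.858² − 1000·9.81·2.299 = 60590 Pa.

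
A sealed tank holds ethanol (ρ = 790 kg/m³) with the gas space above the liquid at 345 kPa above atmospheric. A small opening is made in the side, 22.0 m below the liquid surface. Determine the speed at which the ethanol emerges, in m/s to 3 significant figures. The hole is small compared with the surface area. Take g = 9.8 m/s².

Take point 1 at the surface (v₁ ≈ 0) and point 2 at the hole (at atmospheric pressure). Bernoulli: P₁ + ρg h = P_atm + ½ρv₂².
With P₁ − P_atm = 345000 Pa, v₂ = √(2gh + 2ΔP/ρ) = √(2·9.8·22.0 + 2·345000/790) = 36.1 m/s.

v = 36.1 m/s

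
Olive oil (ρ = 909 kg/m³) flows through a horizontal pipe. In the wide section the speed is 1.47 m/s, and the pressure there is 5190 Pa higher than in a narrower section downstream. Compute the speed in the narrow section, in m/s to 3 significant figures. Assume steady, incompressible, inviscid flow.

With h₁ = h₂, rearranging Bernoulli gives v₂ = √(v₁² + 2ΔP/ρ).
v₂ = √(1.47² + 2·5190/909) = √(2.16 + 11.4) = 3.69 m/s.

v₂ ≈ 3.69 m/s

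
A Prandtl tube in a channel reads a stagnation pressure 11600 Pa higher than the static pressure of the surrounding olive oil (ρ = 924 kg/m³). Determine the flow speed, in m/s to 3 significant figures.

v ≈ 5.01 m/s

The dynamic pressure equals the rise in static pressure at the stagnation point: ΔP = ½ρv².
v = √(2ΔP/ρ) = √(2·11600/924) = 5.01 m/s.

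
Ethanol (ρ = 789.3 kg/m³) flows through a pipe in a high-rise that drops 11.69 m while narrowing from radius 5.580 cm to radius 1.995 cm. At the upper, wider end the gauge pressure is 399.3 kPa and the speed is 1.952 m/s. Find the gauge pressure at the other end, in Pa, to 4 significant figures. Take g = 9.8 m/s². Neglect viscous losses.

Mass conservation (A₁v₁ = A₂v₂) gives v₂ = 1.952 × 97.82/12.50 = 15.27 m/s.
Energy conservation along the streamline gives P₂ = P₁ − ½ρ(v₂² − v₁²) − ρg(h₂ − h₁).
P₂ = 399300 + ½·789.3·(1.952² − 15.27²) − 789.3·9.8·(−11.69) = 399300 + (-90530) − (-90420) = 399200 Pa.

399200 Pa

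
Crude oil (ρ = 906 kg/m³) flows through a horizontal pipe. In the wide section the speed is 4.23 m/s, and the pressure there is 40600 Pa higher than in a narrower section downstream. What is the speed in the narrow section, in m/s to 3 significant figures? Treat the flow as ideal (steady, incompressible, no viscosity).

Horizontal Bernoulli: P₁ + ½ρv₁² = P₂ + ½ρv₂², so v₂² = v₁² + 2(P₁ − P₂)/ρ.
v₂ = √(4.23² + 2·40600/906) = √(17.9 + 89.6) = 10.4 m/s.

v₂ ≈ 10.4 m/s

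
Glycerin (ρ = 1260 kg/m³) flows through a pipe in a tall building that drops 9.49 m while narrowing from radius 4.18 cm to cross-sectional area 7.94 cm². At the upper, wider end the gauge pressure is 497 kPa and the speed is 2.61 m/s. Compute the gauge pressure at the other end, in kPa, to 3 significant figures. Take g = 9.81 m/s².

413 kPa

By continuity, v₂ = v₁·A₁/A₂ = 2.61·(54.9/7.94) = 18.0 m/s.
Bernoulli: P₁ + ½ρv₁² + ρg h₁ = P₂ + ½ρv₂² + ρg h₂, so P₂ = P₁ + ½ρ(v₁² − v₂²) − ρg(h₂ − h₁).
P₂ = 497000 + ½·1260·(2.61² − 18.0²) − 1260·9.81·(−9.49) = 497000 + (-201000) − (-117000) = 413000 Pa.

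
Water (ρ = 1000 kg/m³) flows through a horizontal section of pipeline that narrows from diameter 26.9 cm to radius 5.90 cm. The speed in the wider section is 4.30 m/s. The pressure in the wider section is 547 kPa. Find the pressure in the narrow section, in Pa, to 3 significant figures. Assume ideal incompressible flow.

Continuity gives A₁v₁ = A₂v₂, so v₂ = (568 cm²)/(109 cm²) × 4.30 m/s = 22.3 m/s.
The pipe is horizontal, so Bernoulli reduces to P₁ + ½ρv₁² = P₂ + ½ρv₂².
P₂ = P₁ − ½ρ(v₂² − v₁²) = 547000 − ½·1000·(22.3² − 4.30²) = 547000 − 240000 = 307000 Pa.

P₂ ≈ 307000 Pa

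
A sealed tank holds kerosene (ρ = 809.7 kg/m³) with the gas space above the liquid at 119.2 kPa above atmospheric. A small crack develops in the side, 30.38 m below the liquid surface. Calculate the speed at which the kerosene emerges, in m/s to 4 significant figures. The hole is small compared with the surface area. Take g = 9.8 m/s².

Take point 1 at the surface (v₁ ≈ 0) and point 2 at the hole (at atmospheric pressure). Bernoulli: P₁ + ρg h = P_atm + ½ρv₂².
With P₁ − P_atm = 119200 Pa, v₂ = √(2gh + 2ΔP/ρ) = √(2·9.8·30.38 + 2·119200/809.7) = 29.83 m/s.

29.83 m/s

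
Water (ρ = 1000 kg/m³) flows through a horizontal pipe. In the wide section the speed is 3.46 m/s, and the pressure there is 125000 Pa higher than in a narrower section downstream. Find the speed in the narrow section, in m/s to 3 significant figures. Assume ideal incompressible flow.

16.2 m/s

Along the level pipe P + ½ρv² is conserved, hence v₂² = v₁² + 2(P₁ − P₂)/ρ.
v₂ = √(3.46² + 2·125000/1000) = √(12.0 + 250) = 16.2 m/s.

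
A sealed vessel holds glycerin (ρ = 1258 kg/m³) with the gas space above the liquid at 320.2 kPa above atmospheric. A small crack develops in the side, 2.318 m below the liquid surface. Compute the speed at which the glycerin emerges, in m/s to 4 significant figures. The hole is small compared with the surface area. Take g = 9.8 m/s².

Take point 1 at the surface (v₁ ≈ 0) and point 2 at the hole (at atmospheric pressure). Bernoulli: P₁ + ρg h = P_atm + ½ρv₂².
With P₁ − P_atm = 320200 Pa, v₂ = √(2gh + 2ΔP/ρ) = √(2·9.8·2.318 + 2·320200/1258) = 23.55 m/s.

v ≈ 23.55 m/s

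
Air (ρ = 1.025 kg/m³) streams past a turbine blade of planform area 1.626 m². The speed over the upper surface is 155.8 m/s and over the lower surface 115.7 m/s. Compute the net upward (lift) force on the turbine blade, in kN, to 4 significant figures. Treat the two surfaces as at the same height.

The faster flow above has the lower pressure; Bernoulli (same height) gives ΔP = ½ρ(v_up² − v_low²).
ΔP = ½·1.025·(155.8² − 115.7²) = 5580 Pa.
Lift = ΔP · A = 5580 × 1.626 = 9073 N.

F = 9.073 kN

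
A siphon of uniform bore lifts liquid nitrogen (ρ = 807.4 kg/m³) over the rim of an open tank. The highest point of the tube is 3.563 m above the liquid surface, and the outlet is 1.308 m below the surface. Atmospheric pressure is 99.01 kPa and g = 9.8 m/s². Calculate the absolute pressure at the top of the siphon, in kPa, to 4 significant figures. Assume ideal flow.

Bernoulli surface→outlet gives ½v² = g·h_out, so v = √(2·9.8·1.308) = 5.063 m/s.
With constant cross-section the crest speed equals v; applying Bernoulli from the surface up to the crest, P_top = P_atm − ½ρv² − ρg·h_top.
P_top = 99010 − ½·807.4·5.063² − 807.4·9.8·3.563 = 60470 Pa.

P_top = 60.47 kPa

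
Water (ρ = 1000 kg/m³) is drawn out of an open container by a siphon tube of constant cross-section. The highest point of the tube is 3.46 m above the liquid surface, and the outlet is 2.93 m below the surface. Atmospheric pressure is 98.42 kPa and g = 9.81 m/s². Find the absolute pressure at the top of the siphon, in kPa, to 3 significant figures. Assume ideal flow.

From the surface to the outlet (both open to atmosphere, surface at rest): v = √(2g·h_out) = √(2·9.81·2.93) = 7.58 m/s.
The bore is uniform, so the speed at the crest is the same v. Bernoulli surface→crest: P_atm = P_top + ½ρv² + ρg·h_top.
P_top = 98420 − ½·1000·7.58² − 1000·9.81·3.46 = 35700 Pa.

P_top ≈ 35.7 kPa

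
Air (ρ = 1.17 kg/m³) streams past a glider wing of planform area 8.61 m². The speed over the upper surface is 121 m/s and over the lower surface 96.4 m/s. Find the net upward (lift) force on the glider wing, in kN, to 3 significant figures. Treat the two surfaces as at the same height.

The faster flow above has the lower pressure; Bernoulli (same height) gives ΔP = ½ρ(v_up² − v_low²).
ΔP = ½·1.17·(121² − 96.4²) = 3130 Pa.
Lift = ΔP · A = 3130 × 8.61 = 26900 N.

26.9 kN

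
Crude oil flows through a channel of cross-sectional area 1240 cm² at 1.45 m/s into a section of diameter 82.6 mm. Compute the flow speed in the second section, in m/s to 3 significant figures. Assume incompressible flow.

v₂ ≈ 33.6 m/s

By continuity, v₂ = v₁·A₁/A₂ = 1.45·(1240/53.6) = 33.6 m/s.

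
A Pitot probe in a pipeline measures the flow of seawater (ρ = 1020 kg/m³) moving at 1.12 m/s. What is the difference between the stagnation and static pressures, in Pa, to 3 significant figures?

The dynamic pressure equals the rise in static pressure at the stagnation point: ΔP = ½ρv².
ΔP = ½·1020·1.12² = 640 Pa.

ΔP ≈ 640 Pa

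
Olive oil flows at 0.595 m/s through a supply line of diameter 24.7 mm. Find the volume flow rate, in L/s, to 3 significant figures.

Q = A·v = 0.000479 m² × 0.595 m/s = 0.000285 m³/s.
Converting: 0.000285 m³/s × 1000 = 0.285 L/s.

0.285 L/s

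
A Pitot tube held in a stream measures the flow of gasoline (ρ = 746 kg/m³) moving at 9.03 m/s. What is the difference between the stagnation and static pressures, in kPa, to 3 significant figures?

The dynamic pressure equals the rise in static pressure at the stagnation point: ΔP = ½ρv².
ΔP = ½·746·9.03² = 30400 Pa.

30.4 kPa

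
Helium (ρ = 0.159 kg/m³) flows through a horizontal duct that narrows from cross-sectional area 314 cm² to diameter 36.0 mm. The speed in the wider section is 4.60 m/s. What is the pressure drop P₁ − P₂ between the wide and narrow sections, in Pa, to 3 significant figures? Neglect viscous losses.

ΔP = 1600 Pa

The volume flow rate is constant, so v₂ = (A₁/A₂)v₁ = (314/10.2)·4.60 = 142 m/s.
With no height change, Bernoulli's equation is P₁ + ½ρv₁² = P₂ + ½ρv₂².
P₁ − P₂ = ½·0.159·(142² − 4.60²) = ½·0.159·20100 = 1600 Pa.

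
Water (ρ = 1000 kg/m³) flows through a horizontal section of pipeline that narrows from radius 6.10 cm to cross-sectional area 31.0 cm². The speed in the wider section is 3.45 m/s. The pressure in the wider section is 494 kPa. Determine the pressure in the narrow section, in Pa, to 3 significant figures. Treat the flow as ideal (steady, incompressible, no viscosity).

By continuity, v₂ = v₁·A₁/A₂ = 3.45·(117/31.0) = 13.0 m/s.
The pipe is horizontal, so Bernoulli reduces to P₁ + ½ρv₁² = P₂ + ½ρv₂².
P₂ = P₁ − ½ρ(v₂² − v₁²) = 494000 − ½·1000·(13.0² − 3.45²) = 494000 − 78700 = 415000 Pa.

415000 Pa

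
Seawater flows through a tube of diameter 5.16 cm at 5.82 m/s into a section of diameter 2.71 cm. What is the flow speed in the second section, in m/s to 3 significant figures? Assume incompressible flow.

v₂ ≈ 21.1 m/s

Continuity gives A₁v₁ = A₂v₂, so v₂ = (20.9 cm²)/(5.77 cm²) × 5.82 m/s = 21.1 m/s.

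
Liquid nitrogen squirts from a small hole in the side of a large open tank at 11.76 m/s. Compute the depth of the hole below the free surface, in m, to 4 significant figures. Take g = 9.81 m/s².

7.049 m

For a small hole in a large open tank, ½v² = gh, giving h = v²/(2g).
h = 11.76²/(2·9.81) = 138.3/19.62 = 7.049 m.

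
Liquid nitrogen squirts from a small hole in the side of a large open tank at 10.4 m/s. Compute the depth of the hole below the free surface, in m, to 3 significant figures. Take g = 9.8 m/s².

Torricelli: v = √(2gh), so h = v²/(2g).
h = 10.4²/(2·9.8) = 108/19.60 = 5.52 m.

h ≈ 5.52 m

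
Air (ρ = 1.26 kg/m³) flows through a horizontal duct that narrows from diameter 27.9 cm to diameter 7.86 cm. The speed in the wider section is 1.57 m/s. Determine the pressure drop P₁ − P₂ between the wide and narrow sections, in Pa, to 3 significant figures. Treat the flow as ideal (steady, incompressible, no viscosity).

ΔP = 245 Pa

Mass conservation (A₁v₁ = A₂v₂) gives v₂ = 1.57 × 611/48.5 = 19.8 m/s.
Along the horizontal streamline, P + ½ρv² is constant.
P₁ − P₂ = ½·1.26·(19.8² − 1.57²) = ½·1.26·389 = 245 Pa.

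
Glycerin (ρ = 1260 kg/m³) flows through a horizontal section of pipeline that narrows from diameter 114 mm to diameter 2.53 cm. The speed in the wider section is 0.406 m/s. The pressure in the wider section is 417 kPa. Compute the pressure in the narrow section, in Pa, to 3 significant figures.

Continuity gives A₁v₁ = A₂v₂, so v₂ = (102 cm²)/(5.03 cm²) × 0.406 m/s = 8.24 m/s.
Along the horizontal streamline, P + ½ρv² is constant.
P₂ = P₁ − ½ρ(v₂² − v₁²) = 417000 − ½·1260·(8.24² − 0.406²) = 417000 − 42700 = 374000 Pa.

P₂ ≈ 374000 Pa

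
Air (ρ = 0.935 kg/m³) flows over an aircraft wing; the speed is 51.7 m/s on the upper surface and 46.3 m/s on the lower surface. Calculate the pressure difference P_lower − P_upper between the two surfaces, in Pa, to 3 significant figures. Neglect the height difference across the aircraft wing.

ΔP = 247 Pa

With negligible Δh, P + ½ρv² is constant, so P_low − P_up = ½ρ(v_up² − v_low²).
ΔP = ½·0.935·(51.7² − 46.3²) = 247 Pa.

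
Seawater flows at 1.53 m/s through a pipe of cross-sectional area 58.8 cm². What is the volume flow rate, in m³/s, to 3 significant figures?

Q ≈ 0.00900 m³/s

Q = A·v = 0.00588 m² × 1.53 m/s = 0.00900 m³/s.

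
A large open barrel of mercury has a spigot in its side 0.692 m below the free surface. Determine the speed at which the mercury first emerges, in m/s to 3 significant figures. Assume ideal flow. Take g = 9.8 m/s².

v ≈ 3.68 m/s

The surface is effectively still and both ends are open, so ½v² = gh and v = √(2·9.8·0.692) = 3.68 m/s.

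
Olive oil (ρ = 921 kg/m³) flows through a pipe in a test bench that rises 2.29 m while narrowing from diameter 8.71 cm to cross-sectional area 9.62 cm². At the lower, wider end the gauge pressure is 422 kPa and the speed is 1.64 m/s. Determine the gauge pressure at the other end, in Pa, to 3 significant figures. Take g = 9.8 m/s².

P₂ ≈ 355000 Pa

Continuity gives A₁v₁ = A₂v₂, so v₂ = (59.6 cm²)/(9.62 cm²) × 1.64 m/s = 10.2 m/s.
Applying Bernoulli between the two ends and solving for P₂: P₂ = P₁ + ½ρ(v₁² − v₂²) − ρgΔh.
P₂ = 422000 + ½·921·(1.64² − 10.2²) − 921·9.8·(+2.29) = 422000 + (-46300) − (20700) = 355000 Pa.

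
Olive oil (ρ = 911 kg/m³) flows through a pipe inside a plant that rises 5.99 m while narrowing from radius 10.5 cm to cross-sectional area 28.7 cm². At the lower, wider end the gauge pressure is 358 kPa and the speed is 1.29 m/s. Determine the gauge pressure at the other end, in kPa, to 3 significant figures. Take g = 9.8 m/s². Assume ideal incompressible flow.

Mass conservation (A₁v₁ = A₂v₂) gives v₂ = 1.29 × 346/28.7 = 15.6 m/s.
Energy conservation along the streamline gives P₂ = P₁ − ½ρ(v₂² − v₁²) − ρg(h₂ − h₁).
P₂ = 358000 + ½·911·(1.29² − 15.6²) − 911·9.8·(+5.99) = 358000 + (-110000) − (53500) = 195000 Pa.

P₂ ≈ 195 kPa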